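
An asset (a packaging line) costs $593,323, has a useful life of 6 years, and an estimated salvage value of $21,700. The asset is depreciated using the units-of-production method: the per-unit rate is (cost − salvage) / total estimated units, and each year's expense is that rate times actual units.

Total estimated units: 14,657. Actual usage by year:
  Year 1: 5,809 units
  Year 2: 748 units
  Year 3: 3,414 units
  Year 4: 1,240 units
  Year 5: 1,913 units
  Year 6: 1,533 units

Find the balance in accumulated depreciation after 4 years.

Depreciable base = $593,323 − $21,700 = $571,623.
Rate = $571,623 / 14,657 units = $39 per unit.
Year 1: 5,809 × $39 = $226,551. Book value $366,772.
Year 2: 748 × $39 = $29,172. Book value $337,600.
Year 3: 3,414 × $39 = $133,146. Book value $204,454.
Year 4: 1,240 × $39 = $48,360. Book value $156,094.
Accumulated through year 4 = $593,323 − $156,094 = $437,229.

$437,229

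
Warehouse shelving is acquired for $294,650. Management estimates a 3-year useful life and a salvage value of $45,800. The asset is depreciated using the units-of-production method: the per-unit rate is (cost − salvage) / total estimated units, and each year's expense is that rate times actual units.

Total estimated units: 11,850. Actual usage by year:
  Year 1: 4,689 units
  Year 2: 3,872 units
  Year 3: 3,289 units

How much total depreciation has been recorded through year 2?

$179,781

Depreciable base = $294,650 − $45,800 = $248,850.
Rate = $248,850 / 11,850 units = $21 per unit.
Year 1: 4,689 × $21 = $98,469. Book value $196,181.
Year 2: 3,872 × $21 = $81,312. Book value $114,869.
Accumulated through year 2 = $294,650 − $114,869 = $179,781.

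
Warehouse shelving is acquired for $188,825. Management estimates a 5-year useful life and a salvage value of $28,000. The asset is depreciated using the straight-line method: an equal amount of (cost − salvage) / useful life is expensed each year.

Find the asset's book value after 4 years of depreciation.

$60,165

Depreciable base = $188,825 − $28,000 = $160,825.
Annual expense = $160,825 / 5 = $32,165.
End of year 1: book value $156,660.
End of year 2: book value $124,495.
End of year 3: book value $92,330.
End of year 4: book value $60,165.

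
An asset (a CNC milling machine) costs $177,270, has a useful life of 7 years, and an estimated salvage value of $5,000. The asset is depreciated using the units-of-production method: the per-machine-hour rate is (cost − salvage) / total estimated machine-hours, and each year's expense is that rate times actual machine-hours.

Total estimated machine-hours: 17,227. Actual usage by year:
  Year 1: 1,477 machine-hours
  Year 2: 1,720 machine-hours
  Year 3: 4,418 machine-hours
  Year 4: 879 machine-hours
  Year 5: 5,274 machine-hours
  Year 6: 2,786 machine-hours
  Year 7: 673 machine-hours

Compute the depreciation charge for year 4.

$8,790

Depreciable base = $177,270 − $5,000 = $172,270.
Rate = $172,270 / 17,227 machine-hours = $10 per machine-hour.
Year 1: 1,477 × $10 = $14,770. Book value $162,500.
Year 2: 1,720 × $10 = $17,200. Book value $145,300.
Year 3: 4,418 × $10 = $44,180. Book value $101,120.
Year 4: 879 × $10 = $8,790. Book value $92,330.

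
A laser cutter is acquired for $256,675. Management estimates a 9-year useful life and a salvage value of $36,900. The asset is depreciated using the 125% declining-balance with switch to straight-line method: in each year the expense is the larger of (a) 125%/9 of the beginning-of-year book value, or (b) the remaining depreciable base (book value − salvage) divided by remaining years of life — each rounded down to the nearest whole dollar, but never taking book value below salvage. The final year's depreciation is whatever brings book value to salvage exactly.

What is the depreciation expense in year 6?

Depreciable base = $256,675 − $36,900 = $219,775.
Year 1: DB = ⌊$256,675 × 125%/9⌋ = $35,649; SL = ⌊$219,775/9⌋ = $24,419 → take DB $35,649. Book value $221,026.
Year 2: DB = ⌊$221,026 × 125%/9⌋ = $30,698; SL = ⌊$184,126/8⌋ = $23,015 → take DB $30,698. Book value $190,328.
Year 3: DB = ⌊$190,328 × 125%/9⌋ = $26,434; SL = ⌊$153,428/7⌋ = $21,918 → take DB $26,434. Book value $163,894.
Year 4: DB = ⌊$163,894 × 125%/9⌋ = $22,763; SL = ⌊$126,994/6⌋ = $21,165 → take DB $22,763. Book value $141,131.
Year 5: DB = ⌊$141,131 × 125%/9⌋ = $19,601; SL = ⌊$104,231/5⌋ = $20,846 → take SL $20,846. Book value $120,285.
Year 6: DB = ⌊$120,285 × 125%/9⌋ = $16,706; SL = ⌊$83,385/4⌋ = $20,846 → take SL $20,846. Book value $99,439.

$20,846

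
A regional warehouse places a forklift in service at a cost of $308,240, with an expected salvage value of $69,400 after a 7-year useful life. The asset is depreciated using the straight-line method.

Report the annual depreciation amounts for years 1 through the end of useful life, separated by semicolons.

Depreciable base = $308,240 − $69,400 = $238,840.
Annual expense = $238,840 / 7 = $34,120.
End of year 1: book value $274,120.
End of year 2: book value $240,000.
End of year 3: book value $205,880.
End of year 4: book value $171,760.
End of year 5: book value $137,640.
End of year 6: book value $103,520.
End of year 7: book value $69,400.

$34,120; $34,120; $34,120; $34,120; $34,120; $34,120; $34,120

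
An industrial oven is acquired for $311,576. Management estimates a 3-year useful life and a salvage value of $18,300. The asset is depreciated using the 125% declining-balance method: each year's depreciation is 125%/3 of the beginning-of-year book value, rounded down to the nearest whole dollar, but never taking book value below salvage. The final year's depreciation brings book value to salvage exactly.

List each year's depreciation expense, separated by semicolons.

Depreciable base = $311,576 − $18,300 = $293,276.
Year 1: ⌊$311,576 × 125%/3⌋ = $129,823. Book value $181,753.
Year 2: ⌊$181,753 × 125%/3⌋ = $75,730. Book value $106,023.
Year 3 (final): $106,023 − $18,300 = $87,723. Book value $18,300.

$129,823; $75,730; $87,723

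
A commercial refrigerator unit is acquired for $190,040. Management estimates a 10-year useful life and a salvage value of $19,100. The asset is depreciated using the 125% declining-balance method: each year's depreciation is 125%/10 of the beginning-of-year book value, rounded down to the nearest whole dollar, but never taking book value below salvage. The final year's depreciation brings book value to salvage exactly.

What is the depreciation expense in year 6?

$12,184

Depreciable base = $190,040 − $19,100 = $170,940.
Year 1: ⌊$190,040 × 125%/10⌋ = $23,755. Book value $166,285.
Year 2: ⌊$166,285 × 125%/10⌋ = $20,785. Book value $145,500.
Year 3: ⌊$145,500 × 125%/10⌋ = $18,187. Book value $127,313.
Year 4: ⌊$127,313 × 125%/10⌋ = $15,914. Book value $111,399.
Year 5: ⌊$111,399 × 125%/10⌋ = $13,924. Book value $97,475.
Year 6: ⌊$97,475 × 125%/10⌋ = $12,184. Book value $85,291.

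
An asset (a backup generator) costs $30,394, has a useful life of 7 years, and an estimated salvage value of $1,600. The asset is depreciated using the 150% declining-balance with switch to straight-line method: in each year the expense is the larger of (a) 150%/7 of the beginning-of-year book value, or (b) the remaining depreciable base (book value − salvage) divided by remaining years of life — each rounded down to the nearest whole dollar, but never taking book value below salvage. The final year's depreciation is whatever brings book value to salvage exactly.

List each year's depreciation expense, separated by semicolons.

$6,513; $5,117; $4,020; $3,286; $3,286; $3,286; $3,286

Depreciable base = $30,394 − $1,600 = $28,794.
Year 1: DB = ⌊$30,394 × 150%/7⌋ = $6,513; SL = ⌊$28,794/7⌋ = $4,113 → take DB $6,513. Book value $23,881.
Year 2: DB = ⌊$23,881 × 150%/7⌋ = $5,117; SL = ⌊$22,281/6⌋ = $3,713 → take DB $5,117. Book value $18,764.
Year 3: DB = ⌊$18,764 × 150%/7⌋ = $4,020; SL = ⌊$17,164/5⌋ = $3,432 → take DB $4,020. Book value $14,744.
Year 4: DB = ⌊$14,744 × 150%/7⌋ = $3,159; SL = ⌊$13,144/4⌋ = $3,286 → take SL $3,286. Book value $11,458.
Year 5: DB = ⌊$11,458 × 150%/7⌋ = $2,455; SL = ⌊$9,858/3⌋ = $3,286 → take SL $3,286. Book value $8,172.
Year 6: DB = ⌊$8,172 × 150%/7⌋ = $1,751; SL = ⌊$6,572/2⌋ = $3,286 → take SL $3,286. Book value $4,886.
Year 7 (final): $4,886 − $1,600 = $3,286. Book value $1,600.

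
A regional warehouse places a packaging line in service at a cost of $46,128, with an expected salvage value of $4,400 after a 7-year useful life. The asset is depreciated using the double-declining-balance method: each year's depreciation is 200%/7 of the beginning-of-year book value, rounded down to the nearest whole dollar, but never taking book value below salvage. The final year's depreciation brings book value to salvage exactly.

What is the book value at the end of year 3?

Depreciable base = $46,128 − $4,400 = $41,728.
Year 1: ⌊$46,128 × 200%/7⌋ = $13,179. Book value $32,949.
Year 2: ⌊$32,949 × 200%/7⌋ = $9,414. Book value $23,535.
Year 3: ⌊$23,535 × 200%/7⌋ = $6,724. Book value $16,811.

$16,811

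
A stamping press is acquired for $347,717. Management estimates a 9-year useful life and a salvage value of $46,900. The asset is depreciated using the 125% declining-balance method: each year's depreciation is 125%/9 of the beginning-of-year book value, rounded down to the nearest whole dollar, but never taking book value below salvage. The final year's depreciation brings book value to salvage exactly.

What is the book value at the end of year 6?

Depreciable base = $347,717 − $46,900 = $300,817.
Year 1: ⌊$347,717 × 125%/9⌋ = $48,294. Book value $299,423.
Year 2: ⌊$299,423 × 125%/9⌋ = $41,586. Book value $257,837.
Year 3: ⌊$257,837 × 125%/9⌋ = $35,810. Book value $222,027.
Year 4: ⌊$222,027 × 125%/9⌋ = $30,837. Book value $191,190.
Year 5: ⌊$191,190 × 125%/9⌋ = $26,554. Book value $164,636.
Year 6: ⌊$164,636 × 125%/9⌋ = $22,866. Book value $141,770.

$141,770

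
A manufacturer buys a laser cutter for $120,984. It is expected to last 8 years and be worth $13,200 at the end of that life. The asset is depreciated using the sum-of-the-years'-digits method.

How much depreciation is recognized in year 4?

Depreciable base = $120,984 − $13,200 = $107,784.
Sum of the years' digits = 8+7+6+5+4+3+2+1 = 36.
Year 1: $107,784 × 8/36 = $23,952. Book value $97,032.
Year 2: $107,784 × 7/36 = $20,958. Book value $76,074.
Year 3: $107,784 × 6/36 = $17,964. Book value $58,110.
Year 4: $107,784 × 5/36 = $14,970. Book value $43,140.

$14,970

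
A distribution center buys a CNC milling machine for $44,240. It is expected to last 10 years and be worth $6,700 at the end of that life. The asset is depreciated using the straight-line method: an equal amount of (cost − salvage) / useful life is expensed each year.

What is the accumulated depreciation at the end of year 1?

$3,754

Depreciable base = $44,240 − $6,700 = $37,540.
Annual expense = $37,540 / 10 = $3,754.
End of year 1: book value $40,486.
Accumulated through year 1 = $44,240 − $40,486 = $3,754.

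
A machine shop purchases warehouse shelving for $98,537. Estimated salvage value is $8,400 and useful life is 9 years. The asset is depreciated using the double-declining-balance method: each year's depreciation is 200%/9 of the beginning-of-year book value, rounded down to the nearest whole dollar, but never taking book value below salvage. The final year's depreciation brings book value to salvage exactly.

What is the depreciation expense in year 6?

Depreciable base = $98,537 − $8,400 = $90,137.
Year 1: ⌊$98,537 × 200%/9⌋ = $21,897. Book value $76,640.
Year 2: ⌊$76,640 × 200%/9⌋ = $17,031. Book value $59,609.
Year 3: ⌊$59,609 × 200%/9⌋ = $13,246. Book value $46,363.
Year 4: ⌊$46,363 × 200%/9⌋ = $10,302. Book value $36,061.
Year 5: ⌊$36,061 × 200%/9⌋ = $8,013. Book value $28,048.
Year 6: ⌊$28,048 × 200%/9⌋ = $6,232. Book value $21,816.

$6,232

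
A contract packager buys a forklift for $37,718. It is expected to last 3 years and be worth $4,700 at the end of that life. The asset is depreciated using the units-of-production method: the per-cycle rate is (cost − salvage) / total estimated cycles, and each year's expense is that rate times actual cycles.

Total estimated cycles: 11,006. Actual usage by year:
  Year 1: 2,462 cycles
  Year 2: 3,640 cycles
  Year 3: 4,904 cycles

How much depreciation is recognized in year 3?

$14,712

Depreciable base = $37,718 − $4,700 = $33,018.
Rate = $33,018 / 11,006 cycles = $3 per cycle.
Year 1: 2,462 × $3 = $7,386. Book value $30,332.
Year 2: 3,640 × $3 = $10,920. Book value $19,412.
Year 3: 4,904 × $3 = $14,712. Book value $4,700.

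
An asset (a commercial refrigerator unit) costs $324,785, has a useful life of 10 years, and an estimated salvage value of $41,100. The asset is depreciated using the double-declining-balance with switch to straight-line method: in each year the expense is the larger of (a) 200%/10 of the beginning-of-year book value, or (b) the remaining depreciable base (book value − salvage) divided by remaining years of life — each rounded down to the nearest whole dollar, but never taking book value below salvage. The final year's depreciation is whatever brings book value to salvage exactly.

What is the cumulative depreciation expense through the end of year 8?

$270,293

Depreciable base = $324,785 − $41,100 = $283,685.
Year 1: DB = ⌊$324,785 × 200%/10⌋ = $64,957; SL = ⌊$283,685/10⌋ = $28,368 → take DB $64,957. Book value $259,828.
Year 2: DB = ⌊$259,828 × 200%/10⌋ = $51,965; SL = ⌊$218,728/9⌋ = $24,303 → take DB $51,965. Book value $207,863.
Year 3: DB = ⌊$207,863 × 200%/10⌋ = $41,572; SL = ⌊$166,763/8⌋ = $20,845 → take DB $41,572. Book value $166,291.
Year 4: DB = ⌊$166,291 × 200%/10⌋ = $33,258; SL = ⌊$125,191/7⌋ = $17,884 → take DB $33,258. Book value $133,033.
Year 5: DB = ⌊$133,033 × 200%/10⌋ = $26,606; SL = ⌊$91,933/6⌋ = $15,322 → take DB $26,606. Book value $106,427.
Year 6: DB = ⌊$106,427 × 200%/10⌋ = $21,285; SL = ⌊$65,327/5⌋ = $13,065 → take DB $21,285. Book value $85,142.
Year 7: DB = ⌊$85,142 × 200%/10⌋ = $17,028; SL = ⌊$44,042/4⌋ = $11,010 → take DB $17,028. Book value $68,114.
Year 8: DB = ⌊$68,114 × 200%/10⌋ = $13,622; SL = ⌊$27,014/3⌋ = $9,004 → take DB $13,622. Book value $54,492.
Accumulated through year 8 = $324,785 − $54,492 = $270,293.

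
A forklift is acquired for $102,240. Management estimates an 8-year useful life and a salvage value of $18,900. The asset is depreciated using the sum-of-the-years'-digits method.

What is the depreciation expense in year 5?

$9,260

Depreciable base = $102,240 − $18,900 = $83,340.
Sum of the years' digits = 8+7+6+5+4+3+2+1 = 36.
Year 1: $83,340 × 8/36 = $18,520. Book value $83,720.
Year 2: $83,340 × 7/36 = $16,205. Book value $67,515.
Year 3: $83,340 × 6/36 = $13,890. Book value $53,625.
Year 4: $83,340 × 5/36 = $11,575. Book value $42,050.
Year 5: $83,340 × 4/36 = $9,260. Book value $32,790.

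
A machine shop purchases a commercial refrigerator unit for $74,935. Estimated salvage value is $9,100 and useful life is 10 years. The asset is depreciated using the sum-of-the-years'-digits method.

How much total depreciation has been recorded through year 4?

Depreciable base = $74,935 − $9,100 = $65,835.
Sum of the years' digits = 10+9+8+7+6+5+4+3+2+1 = 55.
Year 1: $65,835 × 10/55 = $11,970. Book value $62,965.
Year 2: $65,835 × 9/55 = $10,773. Book value $52,192.
Year 3: $65,835 × 8/55 = $9,576. Book value $42,616.
Year 4: $65,835 × 7/55 = $8,379. Book value $34,237.
Accumulated through year 4 = $74,935 − $34,237 = $40,698.

$40,698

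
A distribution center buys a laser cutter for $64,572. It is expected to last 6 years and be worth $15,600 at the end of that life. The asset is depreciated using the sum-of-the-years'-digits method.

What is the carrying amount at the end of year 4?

Depreciable base = $64,572 − $15,600 = $48,972.
Sum of the years' digits = 6+5+4+3+2+1 = 21.
Year 1: $48,972 × 6/21 = $13,992. Book value $50,580.
Year 2: $48,972 × 5/21 = $11,660. Book value $38,920.
Year 3: $48,972 × 4/21 = $9,328. Book value $29,592.
Year 4: $48,972 × 3/21 = $6,996. Book value $22,596.

$22,596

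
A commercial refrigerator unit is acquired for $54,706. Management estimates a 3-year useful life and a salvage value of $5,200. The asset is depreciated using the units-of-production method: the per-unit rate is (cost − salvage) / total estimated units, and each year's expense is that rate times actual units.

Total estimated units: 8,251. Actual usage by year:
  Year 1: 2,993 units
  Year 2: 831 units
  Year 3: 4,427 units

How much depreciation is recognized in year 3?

Depreciable base = $54,706 − $5,200 = $49,506.
Rate = $49,506 / 8,251 units = $6 per unit.
Year 1: 2,993 × $6 = $17,958. Book value $36,748.
Year 2: 831 × $6 = $4,986. Book value $31,762.
Year 3: 4,427 × $6 = $26,562. Book value $5,200.

$26,562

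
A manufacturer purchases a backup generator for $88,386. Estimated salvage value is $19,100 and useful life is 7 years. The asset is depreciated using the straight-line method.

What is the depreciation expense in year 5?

Depreciable base = $88,386 − $19,100 = $69,286.
Annual expense = $69,286 / 7 = $9,898.

$9,898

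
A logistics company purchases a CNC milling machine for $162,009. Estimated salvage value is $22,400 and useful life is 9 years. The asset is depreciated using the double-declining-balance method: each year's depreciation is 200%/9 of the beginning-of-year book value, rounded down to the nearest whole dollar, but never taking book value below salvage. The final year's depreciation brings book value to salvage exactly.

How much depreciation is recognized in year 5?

$13,175

Depreciable base = $162,009 − $22,400 = $139,609.
Year 1: ⌊$162,009 × 200%/9⌋ = $36,002. Book value $126,007.
Year 2: ⌊$126,007 × 200%/9⌋ = $28,001. Book value $98,006.
Year 3: ⌊$98,006 × 200%/9⌋ = $21,779. Book value $76,227.
Year 4: ⌊$76,227 × 200%/9⌋ = $16,939. Book value $59,288.
Year 5: ⌊$59,288 × 200%/9⌋ = $13,175. Book value $46,113.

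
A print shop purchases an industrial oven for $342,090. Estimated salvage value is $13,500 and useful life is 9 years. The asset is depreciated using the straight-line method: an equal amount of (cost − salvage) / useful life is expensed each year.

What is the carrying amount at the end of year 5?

$159,540

Depreciable base = $342,090 − $13,500 = $328,590.
Annual expense = $328,590 / 9 = $36,510.
End of year 1: book value $305,580.
End of year 2: book value $269,070.
End of year 3: book value $232,560.
End of year 4: book value $196,050.
End of year 5: book value $159,540.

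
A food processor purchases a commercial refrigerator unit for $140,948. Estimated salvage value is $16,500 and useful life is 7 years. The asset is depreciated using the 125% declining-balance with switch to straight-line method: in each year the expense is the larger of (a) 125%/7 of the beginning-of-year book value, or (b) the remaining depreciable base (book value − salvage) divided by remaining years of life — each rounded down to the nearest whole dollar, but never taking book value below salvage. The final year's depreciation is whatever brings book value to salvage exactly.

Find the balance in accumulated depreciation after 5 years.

$93,636

Depreciable base = $140,948 − $16,500 = $124,448.
Year 1: DB = ⌊$140,948 × 125%/7⌋ = $25,169; SL = ⌊$124,448/7⌋ = $17,778 → take DB $25,169. Book value $115,779.
Year 2: DB = ⌊$115,779 × 125%/7⌋ = $20,674; SL = ⌊$99,279/6⌋ = $16,546 → take DB $20,674. Book value $95,105.
Year 3: DB = ⌊$95,105 × 125%/7⌋ = $16,983; SL = ⌊$78,605/5⌋ = $15,721 → take DB $16,983. Book value $78,122.
Year 4: DB = ⌊$78,122 × 125%/7⌋ = $13,950; SL = ⌊$61,622/4⌋ = $15,405 → take SL $15,405. Book value $62,717.
Year 5: DB = ⌊$62,717 × 125%/7⌋ = $11,199; SL = ⌊$46,217/3⌋ = $15,405 → take SL $15,405. Book value $47,312.
Accumulated through year 5 = $140,948 − $47,312 = $93,636.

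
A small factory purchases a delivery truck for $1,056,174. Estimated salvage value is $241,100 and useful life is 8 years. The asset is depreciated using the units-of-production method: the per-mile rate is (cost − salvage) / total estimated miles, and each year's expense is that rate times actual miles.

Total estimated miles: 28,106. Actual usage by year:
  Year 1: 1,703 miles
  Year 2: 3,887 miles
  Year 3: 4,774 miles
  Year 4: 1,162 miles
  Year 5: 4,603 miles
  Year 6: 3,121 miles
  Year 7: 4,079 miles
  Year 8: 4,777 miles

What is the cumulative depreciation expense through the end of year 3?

Depreciable base = $1,056,174 − $241,100 = $815,074.
Rate = $815,074 / 28,106 miles = $29 per mile.
Year 1: 1,703 × $29 = $49,387. Book value $1,006,787.
Year 2: 3,887 × $29 = $112,723. Book value $894,064.
Year 3: 4,774 × $29 = $138,446. Book value $755,618.
Accumulated through year 3 = $1,056,174 − $755,618 = $300,556.

$300,556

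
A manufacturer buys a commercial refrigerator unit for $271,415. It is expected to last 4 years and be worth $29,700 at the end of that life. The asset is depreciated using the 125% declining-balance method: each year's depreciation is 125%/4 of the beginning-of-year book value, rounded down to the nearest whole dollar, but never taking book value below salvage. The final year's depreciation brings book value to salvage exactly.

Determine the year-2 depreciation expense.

Depreciable base = $271,415 − $29,700 = $241,715.
Year 1: ⌊$271,415 × 125%/4⌋ = $84,817. Book value $186,598.
Year 2: ⌊$186,598 × 125%/4⌋ = $58,311. Book value $128,287.

$58,311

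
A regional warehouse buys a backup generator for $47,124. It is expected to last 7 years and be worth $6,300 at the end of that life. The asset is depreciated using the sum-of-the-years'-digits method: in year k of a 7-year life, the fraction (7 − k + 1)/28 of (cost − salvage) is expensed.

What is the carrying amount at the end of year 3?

$20,880

Depreciable base = $47,124 − $6,300 = $40,824.
Sum of the years' digits = 7+6+5+4+3+2+1 = 28.
Year 1: $40,824 × 7/28 = $10,206. Book value $36,918.
Year 2: $40,824 × 6/28 = $8,748. Book value $28,170.
Year 3: $40,824 × 5/28 = $7,290. Book value $20,880.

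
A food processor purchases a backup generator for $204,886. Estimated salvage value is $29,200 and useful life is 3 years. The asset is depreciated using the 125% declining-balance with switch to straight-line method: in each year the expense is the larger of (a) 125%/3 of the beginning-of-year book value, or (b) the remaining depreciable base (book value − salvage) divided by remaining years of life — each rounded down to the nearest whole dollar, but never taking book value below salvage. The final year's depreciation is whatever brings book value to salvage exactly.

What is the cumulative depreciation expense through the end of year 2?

Depreciable base = $204,886 − $29,200 = $175,686.
Year 1: DB = ⌊$204,886 × 125%/3⌋ = $85,369; SL = ⌊$175,686/3⌋ = $58,562 → take DB $85,369. Book value $119,517.
Year 2: DB = ⌊$119,517 × 125%/3⌋ = $49,798; SL = ⌊$90,317/2⌋ = $45,158 → take DB $49,798. Book value $69,719.
Accumulated through year 2 = $204,886 − $69,719 = $135,167.

$135,167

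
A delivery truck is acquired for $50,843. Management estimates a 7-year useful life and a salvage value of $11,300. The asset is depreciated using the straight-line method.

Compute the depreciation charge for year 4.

$5,649

Depreciable base = $50,843 − $11,300 = $39,543.
Annual expense = $39,543 / 7 = $5,649.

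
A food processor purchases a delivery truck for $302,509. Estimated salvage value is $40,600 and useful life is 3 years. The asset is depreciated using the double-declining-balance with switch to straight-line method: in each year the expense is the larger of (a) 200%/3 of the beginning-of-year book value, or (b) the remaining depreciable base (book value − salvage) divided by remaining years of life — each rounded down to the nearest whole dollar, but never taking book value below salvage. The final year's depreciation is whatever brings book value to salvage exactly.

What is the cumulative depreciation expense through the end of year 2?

Depreciable base = $302,509 − $40,600 = $261,909.
Year 1: DB = ⌊$302,509 × 200%/3⌋ = $201,672; SL = ⌊$261,909/3⌋ = $87,303 → take DB $201,672. Book value $100,837.
Year 2: DB = ⌊$100,837 × 200%/3⌋ = $67,224; SL = ⌊$60,237/2⌋ = $30,118 → take DB $67,224, capped at $60,237. Book value $40,600.
Accumulated through year 2 = $302,509 − $40,600 = $261,909.

$261,909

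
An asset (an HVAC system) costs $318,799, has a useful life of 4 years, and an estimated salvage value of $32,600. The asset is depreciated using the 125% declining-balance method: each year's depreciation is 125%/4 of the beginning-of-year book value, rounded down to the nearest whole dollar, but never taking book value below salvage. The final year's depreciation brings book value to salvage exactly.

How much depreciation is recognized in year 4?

$70,995

Depreciable base = $318,799 − $32,600 = $286,199.
Year 1: ⌊$318,799 × 125%/4⌋ = $99,624. Book value $219,175.
Year 2: ⌊$219,175 × 125%/4⌋ = $68,492. Book value $150,683.
Year 3: ⌊$150,683 × 125%/4⌋ = $47,088. Book value $103,595.
Year 4 (final): $103,595 − $32,600 = $70,995. Book value $32,600.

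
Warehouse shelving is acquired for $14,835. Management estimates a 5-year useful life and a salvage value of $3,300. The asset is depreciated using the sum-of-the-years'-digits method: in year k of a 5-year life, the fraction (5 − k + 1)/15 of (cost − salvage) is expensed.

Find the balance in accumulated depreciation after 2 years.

Depreciable base = $14,835 − $3,300 = $11,535.
Sum of the years' digits = 5+4+3+2+1 = 15.
Year 1: $11,535 × 5/15 = $3,845. Book value $10,990.
Year 2: $11,535 × 4/15 = $3,076. Book value $7,914.
Accumulated through year 2 = $14,835 − $7,914 = $6,921.

$6,921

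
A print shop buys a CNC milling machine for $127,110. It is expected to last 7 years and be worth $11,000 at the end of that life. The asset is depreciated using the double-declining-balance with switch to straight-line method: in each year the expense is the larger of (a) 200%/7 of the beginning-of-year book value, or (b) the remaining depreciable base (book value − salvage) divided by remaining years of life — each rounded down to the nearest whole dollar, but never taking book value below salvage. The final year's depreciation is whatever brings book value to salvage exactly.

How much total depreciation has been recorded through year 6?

Depreciable base = $127,110 − $11,000 = $116,110.
Year 1: DB = ⌊$127,110 × 200%/7⌋ = $36,317; SL = ⌊$116,110/7⌋ = $16,587 → take DB $36,317. Book value $90,793.
Year 2: DB = ⌊$90,793 × 200%/7⌋ = $25,940; SL = ⌊$79,793/6⌋ = $13,298 → take DB $25,940. Book value $64,853.
Year 3: DB = ⌊$64,853 × 200%/7⌋ = $18,529; SL = ⌊$53,853/5⌋ = $10,770 → take DB $18,529. Book value $46,324.
Year 4: DB = ⌊$46,324 × 200%/7⌋ = $13,235; SL = ⌊$35,324/4⌋ = $8,831 → take DB $13,235. Book value $33,089.
Year 5: DB = ⌊$33,089 × 200%/7⌋ = $9,454; SL = ⌊$22,089/3⌋ = $7,363 → take DB $9,454. Book value $23,635.
Year 6: DB = ⌊$23,635 × 200%/7⌋ = $6,752; SL = ⌊$12,635/2⌋ = $6,317 → take DB $6,752. Book value $16,883.
Accumulated through year 6 = $127,110 − $16,883 = $110,227.

$110,227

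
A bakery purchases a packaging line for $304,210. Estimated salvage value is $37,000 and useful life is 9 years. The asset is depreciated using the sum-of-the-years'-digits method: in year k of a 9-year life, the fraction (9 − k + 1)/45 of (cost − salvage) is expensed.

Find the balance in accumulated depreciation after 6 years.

Depreciable base = $304,210 − $37,000 = $267,210.
Sum of the years' digits = 9+8+7+6+5+4+3+2+1 = 45.
Year 1: $267,210 × 9/45 = $53,442. Book value $250,768.
Year 2: $267,210 × 8/45 = $47,504. Book value $203,264.
Year 3: $267,210 × 7/45 = $41,566. Book value $161,698.
Year 4: $267,210 × 6/45 = $35,628. Book value $126,070.
Year 5: $267,210 × 5/45 = $29,690. Book value $96,380.
Year 6: $267,210 × 4/45 = $23,752. Book value $72,628.
Accumulated through year 6 = $304,210 − $72,628 = $231,582.

$231,582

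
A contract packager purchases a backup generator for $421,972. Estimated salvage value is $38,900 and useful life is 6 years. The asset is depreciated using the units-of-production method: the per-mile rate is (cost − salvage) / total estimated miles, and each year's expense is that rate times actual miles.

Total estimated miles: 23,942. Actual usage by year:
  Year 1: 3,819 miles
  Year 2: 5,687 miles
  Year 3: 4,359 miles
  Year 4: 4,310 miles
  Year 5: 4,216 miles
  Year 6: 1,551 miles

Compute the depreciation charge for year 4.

Depreciable base = $421,972 − $38,900 = $383,072.
Rate = $383,072 / 23,942 miles = $16 per mile.
Year 1: 3,819 × $16 = $61,104. Book value $360,868.
Year 2: 5,687 × $16 = $90,992. Book value $269,876.
Year 3: 4,359 × $16 = $69,744. Book value $200,132.
Year 4: 4,310 × $16 = $68,960. Book value $131,172.

$68,960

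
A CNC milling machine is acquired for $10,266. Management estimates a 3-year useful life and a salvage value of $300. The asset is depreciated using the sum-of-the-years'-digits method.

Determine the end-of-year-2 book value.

$1,961

Depreciable base = $10,266 − $300 = $9,966.
Sum of the years' digits = 3+2+1 = 6.
Year 1: $9,966 × 3/6 = $4,983. Book value $5,283.
Year 2: $9,966 × 2/6 = $3,322. Book value $1,961.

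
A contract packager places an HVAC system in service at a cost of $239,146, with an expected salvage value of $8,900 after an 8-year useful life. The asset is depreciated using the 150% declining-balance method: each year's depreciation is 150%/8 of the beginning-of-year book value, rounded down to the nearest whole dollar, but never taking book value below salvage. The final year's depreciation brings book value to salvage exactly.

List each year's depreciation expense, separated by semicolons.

Depreciable base = $239,146 − $8,900 = $230,246.
Year 1: ⌊$239,146 × 150%/8⌋ = $44,839. Book value $194,307.
Year 2: ⌊$194,307 × 150%/8⌋ = $36,432. Book value $157,875.
Year 3: ⌊$157,875 × 150%/8⌋ = $29,601. Book value $128,274.
Year 4: ⌊$128,274 × 150%/8⌋ = $24,051. Book value $104,223.
Year 5: ⌊$104,223 × 150%/8⌋ = $19,541. Book value $84,682.
Year 6: ⌊$84,682 × 150%/8⌋ = $15,877. Book value $68,805.
Year 7: ⌊$68,805 × 150%/8⌋ = $12,900. Book value $55,905.
Year 8 (final): $55,905 − $8,900 = $47,005. Book value $8,900.

$44,839; $36,432; $29,601; $24,051; $19,541; $15,877; $12,900; $47,005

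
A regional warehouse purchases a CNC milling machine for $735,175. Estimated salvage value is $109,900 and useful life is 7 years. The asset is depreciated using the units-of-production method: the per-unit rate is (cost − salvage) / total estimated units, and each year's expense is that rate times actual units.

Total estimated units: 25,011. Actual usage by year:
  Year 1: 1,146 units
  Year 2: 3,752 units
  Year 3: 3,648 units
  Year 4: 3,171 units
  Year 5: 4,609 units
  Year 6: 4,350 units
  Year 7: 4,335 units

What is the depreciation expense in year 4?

$79,275

Depreciable base = $735,175 − $109,900 = $625,275.
Rate = $625,275 / 25,011 units = $25 per unit.
Year 1: 1,146 × $25 = $28,650. Book value $706,525.
Year 2: 3,752 × $25 = $93,800. Book value $612,725.
Year 3: 3,648 × $25 = $91,200. Book value $521,525.
Year 4: 3,171 × $25 = $79,275. Book value $442,250.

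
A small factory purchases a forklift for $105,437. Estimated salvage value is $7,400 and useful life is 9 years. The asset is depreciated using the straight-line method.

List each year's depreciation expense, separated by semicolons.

Depreciable base = $105,437 − $7,400 = $98,037.
Annual expense = $98,037 / 9 = $10,893.
End of year 1: book value $94,544.
End of year 2: book value $83,651.
End of year 3: book value $72,758.
End of year 4: book value $61,865.
End of year 5: book value $50,972.
End of year 6: book value $40,079.
End of year 7: book value $29,186.
End of year 8: book value $18,293.
End of year 9: book value $7,400.

$10,893; $10,893; $10,893; $10,893; $10,893; $10,893; $10,893; $10,893; $10,893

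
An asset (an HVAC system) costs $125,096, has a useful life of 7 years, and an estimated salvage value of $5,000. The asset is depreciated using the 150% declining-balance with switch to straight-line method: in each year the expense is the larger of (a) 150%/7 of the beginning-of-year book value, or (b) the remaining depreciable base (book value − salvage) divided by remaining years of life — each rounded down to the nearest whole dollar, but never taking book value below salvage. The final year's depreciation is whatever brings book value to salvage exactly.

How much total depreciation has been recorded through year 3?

Depreciable base = $125,096 − $5,000 = $120,096.
Year 1: DB = ⌊$125,096 × 150%/7⌋ = $26,806; SL = ⌊$120,096/7⌋ = $17,156 → take DB $26,806. Book value $98,290.
Year 2: DB = ⌊$98,290 × 150%/7⌋ = $21,062; SL = ⌊$93,290/6⌋ = $15,548 → take DB $21,062. Book value $77,228.
Year 3: DB = ⌊$77,228 × 150%/7⌋ = $16,548; SL = ⌊$72,228/5⌋ = $14,445 → take DB $16,548. Book value $60,680.
Accumulated through year 3 = $125,096 − $60,680 = $64,416.

$64,416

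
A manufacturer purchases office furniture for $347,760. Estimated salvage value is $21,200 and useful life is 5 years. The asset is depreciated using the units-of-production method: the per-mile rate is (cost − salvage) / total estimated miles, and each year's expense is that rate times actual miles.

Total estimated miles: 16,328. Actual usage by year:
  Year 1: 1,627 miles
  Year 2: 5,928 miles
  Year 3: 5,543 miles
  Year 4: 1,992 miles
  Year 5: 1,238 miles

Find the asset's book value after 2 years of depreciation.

Depreciable base = $347,760 − $21,200 = $326,560.
Rate = $326,560 / 16,328 miles = $20 per mile.
Year 1: 1,627 × $20 = $32,540. Book value $315,220.
Year 2: 5,928 × $20 = $118,560. Book value $196,660.

$196,660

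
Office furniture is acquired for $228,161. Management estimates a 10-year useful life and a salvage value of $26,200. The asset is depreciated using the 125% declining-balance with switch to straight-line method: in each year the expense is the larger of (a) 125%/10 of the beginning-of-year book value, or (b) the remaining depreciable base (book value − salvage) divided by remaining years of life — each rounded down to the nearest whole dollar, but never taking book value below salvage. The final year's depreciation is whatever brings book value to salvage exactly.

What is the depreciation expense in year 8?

Depreciable base = $228,161 − $26,200 = $201,961.
Year 1: DB = ⌊$228,161 × 125%/10⌋ = $28,520; SL = ⌊$201,961/10⌋ = $20,196 → take DB $28,520. Book value $199,641.
Year 2: DB = ⌊$199,641 × 125%/10⌋ = $24,955; SL = ⌊$173,441/9⌋ = $19,271 → take DB $24,955. Book value $174,686.
Year 3: DB = ⌊$174,686 × 125%/10⌋ = $21,835; SL = ⌊$148,486/8⌋ = $18,560 → take DB $21,835. Book value $152,851.
Year 4: DB = ⌊$152,851 × 125%/10⌋ = $19,106; SL = ⌊$126,651/7⌋ = $18,093 → take DB $19,106. Book value $133,745.
Year 5: DB = ⌊$133,745 × 125%/10⌋ = $16,718; SL = ⌊$107,545/6⌋ = $17,924 → take SL $17,924. Book value $115,821.
Year 6: DB = ⌊$115,821 × 125%/10⌋ = $14,477; SL = ⌊$89,621/5⌋ = $17,924 → take SL $17,924. Book value $97,897.
Year 7: DB = ⌊$97,897 × 125%/10⌋ = $12,237; SL = ⌊$71,697/4⌋ = $17,924 → take SL $17,924. Book value $79,973.
Year 8: DB = ⌊$79,973 × 125%/10⌋ = $9,996; SL = ⌊$53,773/3⌋ = $17,924 → take SL $17,924. Book value $62,049.

$17,924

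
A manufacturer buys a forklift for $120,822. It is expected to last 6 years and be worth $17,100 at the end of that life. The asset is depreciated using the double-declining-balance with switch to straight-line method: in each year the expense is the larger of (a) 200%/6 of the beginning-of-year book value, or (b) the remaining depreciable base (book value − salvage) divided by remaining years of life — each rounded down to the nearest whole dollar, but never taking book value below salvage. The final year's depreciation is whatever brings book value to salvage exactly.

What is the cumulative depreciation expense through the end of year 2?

Depreciable base = $120,822 − $17,100 = $103,722.
Year 1: DB = ⌊$120,822 × 200%/6⌋ = $40,274; SL = ⌊$103,722/6⌋ = $17,287 → take DB $40,274. Book value $80,548.
Year 2: DB = ⌊$80,548 × 200%/6⌋ = $26,849; SL = ⌊$63,448/5⌋ = $12,689 → take DB $26,849. Book value $53,699.
Accumulated through year 2 = $120,822 − $53,699 = $67,123.

$67,123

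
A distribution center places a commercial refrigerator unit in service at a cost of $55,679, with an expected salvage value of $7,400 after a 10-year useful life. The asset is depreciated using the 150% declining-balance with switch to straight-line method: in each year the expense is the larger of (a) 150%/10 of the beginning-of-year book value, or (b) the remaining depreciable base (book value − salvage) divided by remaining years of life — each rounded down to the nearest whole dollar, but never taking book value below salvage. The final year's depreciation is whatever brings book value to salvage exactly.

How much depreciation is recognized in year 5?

$4,359

Depreciable base = $55,679 − $7,400 = $48,279.
Year 1: DB = ⌊$55,679 × 150%/10⌋ = $8,351; SL = ⌊$48,279/10⌋ = $4,827 → take DB $8,351. Book value $47,328.
Year 2: DB = ⌊$47,328 × 150%/10⌋ = $7,099; SL = ⌊$39,928/9⌋ = $4,436 → take DB $7,099. Book value $40,229.
Year 3: DB = ⌊$40,229 × 150%/10⌋ = $6,034; SL = ⌊$32,829/8⌋ = $4,103 → take DB $6,034. Book value $34,195.
Year 4: DB = ⌊$34,195 × 150%/10⌋ = $5,129; SL = ⌊$26,795/7⌋ = $3,827 → take DB $5,129. Book value $29,066.
Year 5: DB = ⌊$29,066 × 150%/10⌋ = $4,359; SL = ⌊$21,666/6⌋ = $3,611 → take DB $4,359. Book value $24,707.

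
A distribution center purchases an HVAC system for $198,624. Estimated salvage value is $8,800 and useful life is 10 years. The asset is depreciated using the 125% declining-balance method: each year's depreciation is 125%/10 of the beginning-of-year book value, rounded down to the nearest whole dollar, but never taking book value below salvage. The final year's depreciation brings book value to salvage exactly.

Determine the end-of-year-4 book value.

Depreciable base = $198,624 − $8,800 = $189,824.
Year 1: ⌊$198,624 × 125%/10⌋ = $24,828. Book value $173,796.
Year 2: ⌊$173,796 × 125%/10⌋ = $21,724. Book value $152,072.
Year 3: ⌊$152,072 × 125%/10⌋ = $19,009. Book value $133,063.
Year 4: ⌊$133,063 × 125%/10⌋ = $16,632. Book value $116,431.

$116,431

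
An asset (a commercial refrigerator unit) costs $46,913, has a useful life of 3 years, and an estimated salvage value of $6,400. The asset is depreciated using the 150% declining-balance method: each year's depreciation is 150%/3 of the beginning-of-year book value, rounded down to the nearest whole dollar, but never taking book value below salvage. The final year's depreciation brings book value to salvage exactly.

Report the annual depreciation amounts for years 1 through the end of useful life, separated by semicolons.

Depreciable base = $46,913 − $6,400 = $40,513.
Year 1: ⌊$46,913 × 150%/3⌋ = $23,456. Book value $23,457.
Year 2: ⌊$23,457 × 150%/3⌋ = $11,728. Book value $11,729.
Year 3 (final): $11,729 − $6,400 = $5,329. Book value $6,400.

$23,456; $11,728; $5,329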